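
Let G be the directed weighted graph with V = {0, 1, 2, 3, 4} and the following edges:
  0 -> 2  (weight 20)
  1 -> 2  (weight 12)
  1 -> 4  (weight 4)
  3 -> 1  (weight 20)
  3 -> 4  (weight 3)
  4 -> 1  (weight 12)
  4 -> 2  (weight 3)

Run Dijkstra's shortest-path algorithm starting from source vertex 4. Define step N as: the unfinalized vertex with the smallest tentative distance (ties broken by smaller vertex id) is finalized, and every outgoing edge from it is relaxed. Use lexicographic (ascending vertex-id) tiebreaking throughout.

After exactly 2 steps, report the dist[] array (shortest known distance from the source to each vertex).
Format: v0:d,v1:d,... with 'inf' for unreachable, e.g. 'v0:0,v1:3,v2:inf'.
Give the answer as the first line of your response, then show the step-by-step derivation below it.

v0:inf,v1:12,v2:3,v3:inf,v4:0

step 1: dist = v0:inf,v1:12,v2:3,v3:inf,v4:0
step 2: dist = v0:inf,v1:12,v2:3,v3:inf,v4:0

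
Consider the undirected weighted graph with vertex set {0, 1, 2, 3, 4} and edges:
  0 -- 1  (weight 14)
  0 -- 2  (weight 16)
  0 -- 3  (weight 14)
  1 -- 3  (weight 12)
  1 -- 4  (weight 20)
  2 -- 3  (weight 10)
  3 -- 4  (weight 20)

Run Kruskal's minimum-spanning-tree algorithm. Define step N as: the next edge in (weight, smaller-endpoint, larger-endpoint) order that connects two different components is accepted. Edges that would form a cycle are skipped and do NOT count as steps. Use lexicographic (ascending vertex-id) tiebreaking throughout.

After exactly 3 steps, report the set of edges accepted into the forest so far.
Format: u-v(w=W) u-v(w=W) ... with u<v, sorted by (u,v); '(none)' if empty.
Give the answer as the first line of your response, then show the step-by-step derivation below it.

0-1(w=14) 1-3(w=12) 2-3(w=10)

step 1: add edge 2-3 (w=10); MST = {2-3(w=10)}
step 2: add edge 1-3 (w=12); MST = {1-3(w=12) 2-3(w=10)}
step 3: add edge 0-1 (w=14); MST = {0-1(w=14) 1-3(w=12) 2-3(w=10)}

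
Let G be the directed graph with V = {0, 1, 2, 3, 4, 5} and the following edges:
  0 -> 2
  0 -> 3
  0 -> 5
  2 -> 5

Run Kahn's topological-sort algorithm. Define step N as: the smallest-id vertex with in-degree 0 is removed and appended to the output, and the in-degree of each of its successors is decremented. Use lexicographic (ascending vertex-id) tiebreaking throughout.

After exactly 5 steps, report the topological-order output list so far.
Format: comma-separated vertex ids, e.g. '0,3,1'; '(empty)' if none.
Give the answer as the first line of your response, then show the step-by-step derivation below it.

0,1,2,3,4

step 1: output 0; order=[0]; indeg=(0,0,0,0,0,1)
step 2: output 1; order=[0,1]; indeg=(0,0,0,0,0,1)
step 3: output 2; order=[0,1,2]; indeg=(0,0,0,0,0,0)
step 4: output 3; order=[0,1,2,3]; indeg=(0,0,0,0,0,0)
step 5: output 4; order=[0,1,2,3,4]; indeg=(0,0,0,0,0,0)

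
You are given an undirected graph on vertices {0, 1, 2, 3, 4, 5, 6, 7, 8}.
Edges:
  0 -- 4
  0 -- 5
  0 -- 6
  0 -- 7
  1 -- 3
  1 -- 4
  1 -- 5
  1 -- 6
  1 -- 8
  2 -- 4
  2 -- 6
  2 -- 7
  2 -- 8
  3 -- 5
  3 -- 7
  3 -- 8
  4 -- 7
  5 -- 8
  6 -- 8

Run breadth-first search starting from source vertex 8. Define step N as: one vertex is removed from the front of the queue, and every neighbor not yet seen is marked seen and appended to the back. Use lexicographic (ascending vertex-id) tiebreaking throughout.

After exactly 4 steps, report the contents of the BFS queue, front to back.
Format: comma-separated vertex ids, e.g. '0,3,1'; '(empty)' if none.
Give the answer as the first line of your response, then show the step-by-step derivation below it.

5,6,4,7

step 1: dequeue 8; queue=[1,2,3,5,6]; order=8
step 2: dequeue 1; queue=[2,3,5,6,4]; order=8,1
step 3: dequeue 2; queue=[3,5,6,4,7]; order=8,1,2
step 4: dequeue 3; queue=[5,6,4,7]; order=8,1,2,3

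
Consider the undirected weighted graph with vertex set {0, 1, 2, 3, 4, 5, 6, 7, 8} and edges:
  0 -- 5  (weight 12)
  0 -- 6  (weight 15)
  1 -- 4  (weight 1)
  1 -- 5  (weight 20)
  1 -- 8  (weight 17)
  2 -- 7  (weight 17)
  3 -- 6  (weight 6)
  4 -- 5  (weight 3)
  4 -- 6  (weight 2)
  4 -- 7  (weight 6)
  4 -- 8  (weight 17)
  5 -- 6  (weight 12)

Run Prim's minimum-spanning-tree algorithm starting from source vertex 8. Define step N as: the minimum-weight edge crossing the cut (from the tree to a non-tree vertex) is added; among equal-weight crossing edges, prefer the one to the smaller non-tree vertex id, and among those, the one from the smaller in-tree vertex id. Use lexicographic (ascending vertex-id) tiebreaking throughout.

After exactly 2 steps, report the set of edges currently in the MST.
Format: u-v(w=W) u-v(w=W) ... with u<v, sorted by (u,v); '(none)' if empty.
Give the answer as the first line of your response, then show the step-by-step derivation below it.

1-4(w=1) 1-8(w=17)

step 1: add edge 1-8 (w=17); MST = {1-8(w=17)}
step 2: add edge 1-4 (w=1); MST = {1-4(w=1) 1-8(w=17)}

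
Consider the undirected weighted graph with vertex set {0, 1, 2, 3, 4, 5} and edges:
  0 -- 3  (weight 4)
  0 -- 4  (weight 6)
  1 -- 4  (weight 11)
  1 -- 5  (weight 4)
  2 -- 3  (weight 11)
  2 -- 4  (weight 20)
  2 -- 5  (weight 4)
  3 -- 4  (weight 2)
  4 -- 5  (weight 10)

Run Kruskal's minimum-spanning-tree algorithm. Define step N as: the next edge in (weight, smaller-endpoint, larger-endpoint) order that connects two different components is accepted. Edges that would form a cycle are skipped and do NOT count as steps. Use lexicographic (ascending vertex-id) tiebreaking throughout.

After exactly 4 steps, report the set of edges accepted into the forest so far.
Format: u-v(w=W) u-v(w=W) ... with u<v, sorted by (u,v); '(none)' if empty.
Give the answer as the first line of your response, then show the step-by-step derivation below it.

0-3(w=4) 1-5(w=4) 2-5(w=4) 3-4(w=2)

step 1: add edge 3-4 (w=2); MST = {3-4(w=2)}
step 2: add edge 0-3 (w=4); MST = {0-3(w=4) 3-4(w=2)}
step 3: add edge 1-5 (w=4); MST = {0-3(w=4) 1-5(w=4) 3-4(w=2)}
step 4: add edge 2-5 (w=4); MST = {0-3(w=4) 1-5(w=4) 2-5(w=4) 3-4(w=2)}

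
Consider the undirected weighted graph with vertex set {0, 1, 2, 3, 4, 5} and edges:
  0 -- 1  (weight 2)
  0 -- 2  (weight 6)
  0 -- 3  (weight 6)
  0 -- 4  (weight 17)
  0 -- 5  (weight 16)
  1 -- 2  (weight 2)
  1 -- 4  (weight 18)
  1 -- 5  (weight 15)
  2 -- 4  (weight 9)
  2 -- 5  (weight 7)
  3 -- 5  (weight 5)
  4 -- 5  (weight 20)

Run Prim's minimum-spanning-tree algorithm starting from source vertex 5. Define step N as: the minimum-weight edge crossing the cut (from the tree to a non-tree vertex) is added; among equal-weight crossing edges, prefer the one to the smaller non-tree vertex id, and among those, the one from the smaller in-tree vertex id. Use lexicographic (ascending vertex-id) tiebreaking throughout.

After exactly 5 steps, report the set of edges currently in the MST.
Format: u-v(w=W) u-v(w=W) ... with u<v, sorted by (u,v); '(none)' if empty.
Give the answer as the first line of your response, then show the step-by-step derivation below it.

0-1(w=2) 0-3(w=6) 1-2(w=2) 2-4(w=9) 3-5(w=5)

step 1: add edge 3-5 (w=5); MST = {3-5(w=5)}
step 2: add edge 0-3 (w=6); MST = {0-3(w=6) 3-5(w=5)}
step 3: add edge 0-1 (w=2); MST = {0-1(w=2) 0-3(w=6) 3-5(w=5)}
step 4: add edge 1-2 (w=2); MST = {0-1(w=2) 0-3(w=6) 1-2(w=2) 3-5(w=5)}
step 5: add edge 2-4 (w=9); MST = {0-1(w=2) 0-3(w=6) 1-2(w=2) 2-4(w=9) 3-5(w=5)}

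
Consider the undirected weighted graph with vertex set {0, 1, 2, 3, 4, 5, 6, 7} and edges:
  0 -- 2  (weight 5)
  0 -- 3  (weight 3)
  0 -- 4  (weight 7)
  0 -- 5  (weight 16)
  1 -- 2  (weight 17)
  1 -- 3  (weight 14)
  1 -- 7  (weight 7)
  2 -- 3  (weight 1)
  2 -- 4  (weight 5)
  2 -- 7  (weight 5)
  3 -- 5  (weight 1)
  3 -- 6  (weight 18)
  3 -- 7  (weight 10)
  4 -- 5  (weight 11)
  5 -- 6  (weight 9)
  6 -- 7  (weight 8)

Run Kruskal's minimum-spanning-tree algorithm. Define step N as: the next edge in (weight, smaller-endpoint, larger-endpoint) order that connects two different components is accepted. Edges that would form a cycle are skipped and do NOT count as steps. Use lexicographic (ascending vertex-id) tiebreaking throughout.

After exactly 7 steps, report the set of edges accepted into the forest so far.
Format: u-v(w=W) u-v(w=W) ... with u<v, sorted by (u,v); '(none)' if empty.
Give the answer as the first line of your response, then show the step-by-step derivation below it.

0-3(w=3) 1-7(w=7) 2-3(w=1) 2-4(w=5) 2-7(w=5) 3-5(w=1) 6-7(w=8)

step 1: add edge 2-3 (w=1); MST = {2-3(w=1)}
step 2: add edge 3-5 (w=1); MST = {2-3(w=1) 3-5(w=1)}
step 3: add edge 0-3 (w=3); MST = {0-3(w=3) 2-3(w=1) 3-5(w=1)}
step 4: add edge 2-4 (w=5); MST = {0-3(w=3) 2-3(w=1) 2-4(w=5) 3-5(w=1)}
step 5: add edge 2-7 (w=5); MST = {0-3(w=3) 2-3(w=1) 2-4(w=5) 2-7(w=5) 3-5(w=1)}
step 6: add edge 1-7 (w=7); MST = {0-3(w=3) 1-7(w=7) 2-3(w=1) 2-4(w=5) 2-7(w=5) 3-5(w=1)}
step 7: add edge 6-7 (w=8); MST = {0-3(w=3) 1-7(w=7) 2-3(w=1) 2-4(w=5) 2-7(w=5) 3-5(w=1) 6-7(w=8)}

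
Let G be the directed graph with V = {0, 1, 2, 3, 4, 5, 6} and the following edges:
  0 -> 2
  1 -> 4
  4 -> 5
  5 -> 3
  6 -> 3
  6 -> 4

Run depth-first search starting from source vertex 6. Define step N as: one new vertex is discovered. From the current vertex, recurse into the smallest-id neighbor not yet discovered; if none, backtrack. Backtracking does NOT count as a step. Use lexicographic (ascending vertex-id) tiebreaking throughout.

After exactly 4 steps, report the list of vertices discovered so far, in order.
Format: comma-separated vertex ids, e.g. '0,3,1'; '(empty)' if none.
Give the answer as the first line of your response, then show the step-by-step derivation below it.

6,3,4,5

step 1: discover 6; path=6; order=6
step 2: discover 3; path=6>3; order=6,3
step 3: discover 4; path=6>4; order=6,3,4
step 4: discover 5; path=6>4>5; order=6,3,4,5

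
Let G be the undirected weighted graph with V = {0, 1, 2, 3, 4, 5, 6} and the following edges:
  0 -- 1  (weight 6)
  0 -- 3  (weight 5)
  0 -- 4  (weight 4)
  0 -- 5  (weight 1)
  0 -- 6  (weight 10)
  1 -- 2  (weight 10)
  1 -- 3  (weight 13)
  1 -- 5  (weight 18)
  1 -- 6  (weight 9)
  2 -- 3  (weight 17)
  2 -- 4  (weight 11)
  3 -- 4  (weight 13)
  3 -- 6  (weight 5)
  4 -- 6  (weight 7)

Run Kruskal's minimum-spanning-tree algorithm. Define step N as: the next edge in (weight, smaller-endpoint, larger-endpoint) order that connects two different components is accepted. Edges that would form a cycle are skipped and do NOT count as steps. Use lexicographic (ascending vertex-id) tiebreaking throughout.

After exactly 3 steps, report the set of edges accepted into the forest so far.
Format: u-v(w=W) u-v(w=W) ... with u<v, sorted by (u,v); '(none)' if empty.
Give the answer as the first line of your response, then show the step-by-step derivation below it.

0-3(w=5) 0-4(w=4) 0-5(w=1)

step 1: add edge 0-5 (w=1); MST = {0-5(w=1)}
step 2: add edge 0-4 (w=4); MST = {0-4(w=4) 0-5(w=1)}
step 3: add edge 0-3 (w=5); MST = {0-3(w=5) 0-4(w=4) 0-5(w=1)}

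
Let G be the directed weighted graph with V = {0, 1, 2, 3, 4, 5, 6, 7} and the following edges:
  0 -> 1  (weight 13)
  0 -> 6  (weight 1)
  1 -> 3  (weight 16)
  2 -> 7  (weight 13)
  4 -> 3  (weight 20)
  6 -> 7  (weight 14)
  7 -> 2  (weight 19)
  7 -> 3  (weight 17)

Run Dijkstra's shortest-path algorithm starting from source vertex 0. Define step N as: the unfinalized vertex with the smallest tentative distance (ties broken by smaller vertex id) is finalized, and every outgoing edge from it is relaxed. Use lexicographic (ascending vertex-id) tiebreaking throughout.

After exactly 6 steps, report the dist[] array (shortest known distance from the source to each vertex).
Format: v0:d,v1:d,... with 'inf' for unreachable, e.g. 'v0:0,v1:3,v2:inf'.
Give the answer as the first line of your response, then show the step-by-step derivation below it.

v0:0,v1:13,v2:34,v3:29,v4:inf,v5:inf,v6:1,v7:15

step 1: dist = v0:0,v1:13,v2:inf,v3:inf,v4:inf,v5:inf,v6:1,v7:inf
step 2: dist = v0:0,v1:13,v2:inf,v3:inf,v4:inf,v5:inf,v6:1,v7:15
step 3: dist = v0:0,v1:13,v2:inf,v3:29,v4:inf,v5:inf,v6:1,v7:15
step 4: dist = v0:0,v1:13,v2:34,v3:29,v4:inf,v5:inf,v6:1,v7:15
step 5: dist = v0:0,v1:13,v2:34,v3:29,v4:inf,v5:inf,v6:1,v7:15
step 6: dist = v0:0,v1:13,v2:34,v3:29,v4:inf,v5:inf,v6:1,v7:15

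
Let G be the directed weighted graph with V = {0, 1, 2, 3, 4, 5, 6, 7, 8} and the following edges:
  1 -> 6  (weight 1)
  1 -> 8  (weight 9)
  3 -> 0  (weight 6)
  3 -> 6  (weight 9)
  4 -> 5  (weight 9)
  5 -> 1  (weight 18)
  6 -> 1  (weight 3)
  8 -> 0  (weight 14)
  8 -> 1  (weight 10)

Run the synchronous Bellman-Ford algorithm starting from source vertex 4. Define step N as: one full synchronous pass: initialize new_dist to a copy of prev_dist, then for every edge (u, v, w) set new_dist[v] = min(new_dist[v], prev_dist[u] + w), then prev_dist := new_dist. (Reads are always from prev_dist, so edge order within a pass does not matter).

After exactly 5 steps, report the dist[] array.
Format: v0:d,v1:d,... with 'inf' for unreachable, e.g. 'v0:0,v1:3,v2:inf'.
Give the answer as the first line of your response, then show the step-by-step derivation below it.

v0:50,v1:27,v2:inf,v3:inf,v4:0,v5:9,v6:28,v7:inf,v8:36

step 1: dist = v0:inf,v1:inf,v2:inf,v3:inf,v4:0,v5:9,v6:inf,v7:inf,v8:inf
step 2: dist = v0:inf,v1:27,v2:inf,v3:inf,v4:0,v5:9,v6:inf,v7:inf,v8:inf
step 3: dist = v0:inf,v1:27,v2:inf,v3:inf,v4:0,v5:9,v6:28,v7:inf,v8:36
step 4: dist = v0:50,v1:27,v2:inf,v3:inf,v4:0,v5:9,v6:28,v7:inf,v8:36
step 5: dist = v0:50,v1:27,v2:inf,v3:inf,v4:0,v5:9,v6:28,v7:inf,v8:36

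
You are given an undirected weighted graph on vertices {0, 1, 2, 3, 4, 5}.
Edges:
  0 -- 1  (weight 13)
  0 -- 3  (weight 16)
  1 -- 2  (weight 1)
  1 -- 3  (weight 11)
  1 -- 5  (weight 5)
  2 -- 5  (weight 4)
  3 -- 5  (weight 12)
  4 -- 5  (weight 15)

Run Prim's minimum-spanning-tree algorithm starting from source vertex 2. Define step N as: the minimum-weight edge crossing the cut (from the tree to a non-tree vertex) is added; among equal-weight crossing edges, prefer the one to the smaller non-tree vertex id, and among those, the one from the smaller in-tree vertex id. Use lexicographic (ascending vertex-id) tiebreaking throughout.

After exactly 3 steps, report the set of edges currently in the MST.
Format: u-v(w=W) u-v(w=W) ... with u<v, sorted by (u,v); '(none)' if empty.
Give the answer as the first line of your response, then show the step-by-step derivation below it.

1-2(w=1) 1-3(w=11) 2-5(w=4)

step 1: add edge 1-2 (w=1); MST = {1-2(w=1)}
step 2: add edge 2-5 (w=4); MST = {1-2(w=1) 2-5(w=4)}
step 3: add edge 1-3 (w=11); MST = {1-2(w=1) 1-3(w=11) 2-5(w=4)}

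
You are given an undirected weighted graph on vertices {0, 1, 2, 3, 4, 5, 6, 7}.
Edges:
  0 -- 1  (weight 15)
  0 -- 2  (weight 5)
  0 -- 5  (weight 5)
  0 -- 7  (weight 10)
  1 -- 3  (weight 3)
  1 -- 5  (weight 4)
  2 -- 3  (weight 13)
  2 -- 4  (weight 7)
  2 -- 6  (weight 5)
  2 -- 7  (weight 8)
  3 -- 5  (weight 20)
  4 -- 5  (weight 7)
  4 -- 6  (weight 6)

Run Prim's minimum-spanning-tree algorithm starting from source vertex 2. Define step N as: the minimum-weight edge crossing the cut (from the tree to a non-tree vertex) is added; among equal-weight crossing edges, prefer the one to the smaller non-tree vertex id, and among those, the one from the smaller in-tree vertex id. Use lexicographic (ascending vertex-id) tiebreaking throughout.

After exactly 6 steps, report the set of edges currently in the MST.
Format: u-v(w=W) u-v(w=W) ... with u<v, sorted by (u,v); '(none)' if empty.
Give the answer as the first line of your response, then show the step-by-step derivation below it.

0-2(w=5) 0-5(w=5) 1-3(w=3) 1-5(w=4) 2-6(w=5) 4-6(w=6)

step 1: add edge 0-2 (w=5); MST = {0-2(w=5)}
step 2: add edge 0-5 (w=5); MST = {0-2(w=5) 0-5(w=5)}
step 3: add edge 1-5 (w=4); MST = {0-2(w=5) 0-5(w=5) 1-5(w=4)}
step 4: add edge 1-3 (w=3); MST = {0-2(w=5) 0-5(w=5) 1-3(w=3) 1-5(w=4)}
step 5: add edge 2-6 (w=5); MST = {0-2(w=5) 0-5(w=5) 1-3(w=3) 1-5(w=4) 2-6(w=5)}
step 6: add edge 4-6 (w=6); MST = {0-2(w=5) 0-5(w=5) 1-3(w=3) 1-5(w=4) 2-6(w=5) 4-6(w=6)}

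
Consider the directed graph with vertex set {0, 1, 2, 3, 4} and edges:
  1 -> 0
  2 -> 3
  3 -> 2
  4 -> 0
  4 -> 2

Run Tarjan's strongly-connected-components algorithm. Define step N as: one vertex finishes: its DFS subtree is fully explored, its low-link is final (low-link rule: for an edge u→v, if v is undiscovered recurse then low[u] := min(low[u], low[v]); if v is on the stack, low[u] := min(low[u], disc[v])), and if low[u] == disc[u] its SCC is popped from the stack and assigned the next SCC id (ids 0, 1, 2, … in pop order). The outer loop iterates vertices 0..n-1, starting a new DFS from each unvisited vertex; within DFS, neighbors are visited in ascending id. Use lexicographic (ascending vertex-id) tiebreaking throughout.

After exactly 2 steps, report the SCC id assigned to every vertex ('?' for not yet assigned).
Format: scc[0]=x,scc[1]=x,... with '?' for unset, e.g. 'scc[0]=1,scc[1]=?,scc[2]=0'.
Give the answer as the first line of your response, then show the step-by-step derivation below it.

scc[0]=0,scc[1]=1,scc[2]=?,scc[3]=?,scc[4]=?

step 1: low=(low[0]=0,low[1]=?,low[2]=?,low[3]=?,low[4]=?); scc=(scc[0]=0,scc[1]=?,scc[2]=?,scc[3]=?,scc[4]=?)
step 2: low=(low[0]=0,low[1]=1,low[2]=?,low[3]=?,low[4]=?); scc=(scc[0]=0,scc[1]=1,scc[2]=?,scc[3]=?,scc[4]=?)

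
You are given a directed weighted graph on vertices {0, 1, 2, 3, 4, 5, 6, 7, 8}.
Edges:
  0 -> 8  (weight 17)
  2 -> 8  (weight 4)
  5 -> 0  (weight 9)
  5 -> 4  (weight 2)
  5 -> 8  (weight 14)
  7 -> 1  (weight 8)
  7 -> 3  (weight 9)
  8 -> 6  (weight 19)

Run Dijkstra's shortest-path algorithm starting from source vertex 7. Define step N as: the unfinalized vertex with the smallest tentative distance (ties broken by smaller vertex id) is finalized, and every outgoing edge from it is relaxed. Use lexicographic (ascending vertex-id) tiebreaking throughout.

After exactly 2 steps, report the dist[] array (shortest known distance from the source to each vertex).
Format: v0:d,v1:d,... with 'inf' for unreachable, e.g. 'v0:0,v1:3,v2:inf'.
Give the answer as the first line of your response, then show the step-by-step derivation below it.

v0:inf,v1:8,v2:inf,v3:9,v4:inf,v5:inf,v6:inf,v7:0,v8:inf

step 1: dist = v0:inf,v1:8,v2:inf,v3:9,v4:inf,v5:inf,v6:inf,v7:0,v8:inf
step 2: dist = v0:inf,v1:8,v2:inf,v3:9,v4:inf,v5:inf,v6:inf,v7:0,v8:inf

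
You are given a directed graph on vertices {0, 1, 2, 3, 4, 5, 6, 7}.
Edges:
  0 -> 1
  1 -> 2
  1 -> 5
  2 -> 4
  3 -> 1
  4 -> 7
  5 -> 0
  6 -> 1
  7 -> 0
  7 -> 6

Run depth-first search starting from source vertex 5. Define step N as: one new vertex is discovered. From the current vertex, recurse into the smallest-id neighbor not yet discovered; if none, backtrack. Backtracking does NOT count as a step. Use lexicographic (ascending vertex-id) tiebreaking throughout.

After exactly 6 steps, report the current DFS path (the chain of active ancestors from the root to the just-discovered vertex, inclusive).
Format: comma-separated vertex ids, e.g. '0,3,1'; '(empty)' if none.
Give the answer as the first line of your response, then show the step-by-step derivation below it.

5,0,1,2,4,7

step 1: discover 5; path=5; order=5
step 2: discover 0; path=5>0; order=5,0
step 3: discover 1; path=5>0>1; order=5,0,1
step 4: discover 2; path=5>0>1>2; order=5,0,1,2
step 5: discover 4; path=5>0>1>2>4; order=5,0,1,2,4
step 6: discover 7; path=5>0>1>2>4>7; order=5,0,1,2,4,7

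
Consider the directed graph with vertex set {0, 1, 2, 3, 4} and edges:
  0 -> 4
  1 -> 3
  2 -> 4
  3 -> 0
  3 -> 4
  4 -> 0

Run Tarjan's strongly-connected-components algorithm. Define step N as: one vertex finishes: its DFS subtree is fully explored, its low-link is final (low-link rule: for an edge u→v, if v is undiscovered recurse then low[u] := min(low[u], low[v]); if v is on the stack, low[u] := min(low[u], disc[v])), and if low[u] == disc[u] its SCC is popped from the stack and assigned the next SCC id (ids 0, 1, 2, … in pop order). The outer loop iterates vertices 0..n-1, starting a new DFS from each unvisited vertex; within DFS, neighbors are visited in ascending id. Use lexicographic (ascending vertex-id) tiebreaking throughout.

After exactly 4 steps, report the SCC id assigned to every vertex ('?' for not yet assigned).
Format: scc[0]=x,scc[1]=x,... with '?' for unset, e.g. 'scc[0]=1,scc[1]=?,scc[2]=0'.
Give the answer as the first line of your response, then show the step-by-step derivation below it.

scc[0]=0,scc[1]=2,scc[2]=?,scc[3]=1,scc[4]=0

step 1: low=(low[0]=0,low[1]=?,low[2]=?,low[3]=?,low[4]=0); scc=(scc[0]=?,scc[1]=?,scc[2]=?,scc[3]=?,scc[4]=?)
step 2: low=(low[0]=0,low[1]=?,low[2]=?,low[3]=?,low[4]=0); scc=(scc[0]=0,scc[1]=?,scc[2]=?,scc[3]=?,scc[4]=0)
step 3: low=(low[0]=0,low[1]=2,low[2]=?,low[3]=3,low[4]=0); scc=(scc[0]=0,scc[1]=?,scc[2]=?,scc[3]=1,scc[4]=0)
step 4: low=(low[0]=0,low[1]=2,low[2]=?,low[3]=3,low[4]=0); scc=(scc[0]=0,scc[1]=2,scc[2]=?,scc[3]=1,scc[4]=0)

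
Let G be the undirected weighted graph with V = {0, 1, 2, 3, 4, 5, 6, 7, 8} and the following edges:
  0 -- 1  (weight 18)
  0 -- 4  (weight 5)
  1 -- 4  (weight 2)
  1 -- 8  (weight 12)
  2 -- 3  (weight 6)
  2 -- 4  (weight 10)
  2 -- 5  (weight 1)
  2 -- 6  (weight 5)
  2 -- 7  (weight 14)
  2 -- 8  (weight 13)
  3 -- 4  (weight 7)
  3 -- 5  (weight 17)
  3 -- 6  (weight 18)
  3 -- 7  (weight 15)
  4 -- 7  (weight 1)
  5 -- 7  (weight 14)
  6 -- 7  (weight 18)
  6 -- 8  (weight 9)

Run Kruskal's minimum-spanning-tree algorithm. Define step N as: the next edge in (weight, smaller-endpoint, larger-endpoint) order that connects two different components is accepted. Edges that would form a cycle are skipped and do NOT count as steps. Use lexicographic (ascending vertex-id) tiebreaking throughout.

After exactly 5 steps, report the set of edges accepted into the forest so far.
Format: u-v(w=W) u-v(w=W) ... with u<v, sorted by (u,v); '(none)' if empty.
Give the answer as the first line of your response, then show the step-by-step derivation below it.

0-4(w=5) 1-4(w=2) 2-5(w=1) 2-6(w=5) 4-7(w=1)

step 1: add edge 2-5 (w=1); MST = {2-5(w=1)}
step 2: add edge 4-7 (w=1); MST = {2-5(w=1) 4-7(w=1)}
step 3: add edge 1-4 (w=2); MST = {1-4(w=2) 2-5(w=1) 4-7(w=1)}
step 4: add edge 0-4 (w=5); MST = {0-4(w=5) 1-4(w=2) 2-5(w=1) 4-7(w=1)}
step 5: add edge 2-6 (w=5); MST = {0-4(w=5) 1-4(w=2) 2-5(w=1) 2-6(w=5) 4-7(w=1)}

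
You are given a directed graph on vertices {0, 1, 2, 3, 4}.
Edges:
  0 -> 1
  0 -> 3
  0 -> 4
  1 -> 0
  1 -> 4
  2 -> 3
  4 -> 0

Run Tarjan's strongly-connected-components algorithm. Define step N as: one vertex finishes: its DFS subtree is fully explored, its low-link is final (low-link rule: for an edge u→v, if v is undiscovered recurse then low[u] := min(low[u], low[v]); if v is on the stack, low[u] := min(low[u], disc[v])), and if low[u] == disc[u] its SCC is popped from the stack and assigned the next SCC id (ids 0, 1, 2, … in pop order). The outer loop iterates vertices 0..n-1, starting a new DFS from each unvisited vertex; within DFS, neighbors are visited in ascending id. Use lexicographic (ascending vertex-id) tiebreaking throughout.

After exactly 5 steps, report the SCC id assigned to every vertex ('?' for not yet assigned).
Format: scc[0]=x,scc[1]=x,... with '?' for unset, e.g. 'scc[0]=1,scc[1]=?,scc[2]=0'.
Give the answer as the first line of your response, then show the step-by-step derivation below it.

scc[0]=1,scc[1]=1,scc[2]=2,scc[3]=0,scc[4]=1

step 1: low=(low[0]=0,low[1]=0,low[2]=?,low[3]=?,low[4]=0); scc=(scc[0]=?,scc[1]=?,scc[2]=?,scc[3]=?,scc[4]=?)
step 2: low=(low[0]=0,low[1]=0,low[2]=?,low[3]=?,low[4]=0); scc=(scc[0]=?,scc[1]=?,scc[2]=?,scc[3]=?,scc[4]=?)
step 3: low=(low[0]=0,low[1]=0,low[2]=?,low[3]=3,low[4]=0); scc=(scc[0]=?,scc[1]=?,scc[2]=?,scc[3]=0,scc[4]=?)
step 4: low=(low[0]=0,low[1]=0,low[2]=?,low[3]=3,low[4]=0); scc=(scc[0]=1,scc[1]=1,scc[2]=?,scc[3]=0,scc[4]=1)
step 5: low=(low[0]=0,low[1]=0,low[2]=4,low[3]=3,low[4]=0); scc=(scc[0]=1,scc[1]=1,scc[2]=2,scc[3]=0,scc[4]=1)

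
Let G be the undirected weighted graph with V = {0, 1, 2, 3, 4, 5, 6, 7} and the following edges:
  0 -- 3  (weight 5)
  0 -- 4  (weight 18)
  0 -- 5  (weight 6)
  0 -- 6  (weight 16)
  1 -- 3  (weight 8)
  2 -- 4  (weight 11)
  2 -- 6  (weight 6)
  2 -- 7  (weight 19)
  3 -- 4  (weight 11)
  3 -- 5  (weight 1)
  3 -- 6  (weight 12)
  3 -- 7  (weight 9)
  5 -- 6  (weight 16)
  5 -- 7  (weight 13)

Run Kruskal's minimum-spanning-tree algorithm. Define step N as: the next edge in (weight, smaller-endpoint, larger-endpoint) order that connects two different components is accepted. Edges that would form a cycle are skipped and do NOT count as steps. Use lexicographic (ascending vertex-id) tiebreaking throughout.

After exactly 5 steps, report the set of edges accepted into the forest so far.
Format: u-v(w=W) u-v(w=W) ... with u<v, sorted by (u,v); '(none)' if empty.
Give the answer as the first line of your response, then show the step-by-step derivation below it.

0-3(w=5) 1-3(w=8) 2-6(w=6) 3-5(w=1) 3-7(w=9)

step 1: add edge 3-5 (w=1); MST = {3-5(w=1)}
step 2: add edge 0-3 (w=5); MST = {0-3(w=5) 3-5(w=1)}
step 3: add edge 2-6 (w=6); MST = {0-3(w=5) 2-6(w=6) 3-5(w=1)}
step 4: add edge 1-3 (w=8); MST = {0-3(w=5) 1-3(w=8) 2-6(w=6) 3-5(w=1)}
step 5: add edge 3-7 (w=9); MST = {0-3(w=5) 1-3(w=8) 2-6(w=6) 3-5(w=1) 3-7(w=9)}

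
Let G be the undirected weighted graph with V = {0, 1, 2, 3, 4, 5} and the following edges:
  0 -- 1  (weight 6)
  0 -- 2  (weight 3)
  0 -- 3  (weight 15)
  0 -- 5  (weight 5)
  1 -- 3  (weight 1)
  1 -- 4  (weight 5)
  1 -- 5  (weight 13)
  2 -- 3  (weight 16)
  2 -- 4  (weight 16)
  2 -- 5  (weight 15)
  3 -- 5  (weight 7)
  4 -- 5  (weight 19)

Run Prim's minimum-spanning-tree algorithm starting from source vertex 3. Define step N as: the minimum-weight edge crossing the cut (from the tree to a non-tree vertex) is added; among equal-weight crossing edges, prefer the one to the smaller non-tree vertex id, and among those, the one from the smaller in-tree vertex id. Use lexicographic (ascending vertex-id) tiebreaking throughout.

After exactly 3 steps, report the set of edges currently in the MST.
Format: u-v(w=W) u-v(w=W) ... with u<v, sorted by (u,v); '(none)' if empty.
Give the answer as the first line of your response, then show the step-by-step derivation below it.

0-1(w=6) 1-3(w=1) 1-4(w=5)

step 1: add edge 1-3 (w=1); MST = {1-3(w=1)}
step 2: add edge 1-4 (w=5); MST = {1-3(w=1) 1-4(w=5)}
step 3: add edge 0-1 (w=6); MST = {0-1(w=6) 1-3(w=1) 1-4(w=5)}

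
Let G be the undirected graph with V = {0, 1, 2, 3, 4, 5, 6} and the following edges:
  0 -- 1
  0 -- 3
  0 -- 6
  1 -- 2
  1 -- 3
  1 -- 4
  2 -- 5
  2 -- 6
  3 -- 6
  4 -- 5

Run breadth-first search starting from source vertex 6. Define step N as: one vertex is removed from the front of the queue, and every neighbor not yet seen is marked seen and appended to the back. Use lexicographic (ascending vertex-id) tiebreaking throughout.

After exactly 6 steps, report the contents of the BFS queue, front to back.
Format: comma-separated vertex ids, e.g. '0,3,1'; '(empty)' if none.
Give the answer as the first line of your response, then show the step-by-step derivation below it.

4

step 1: dequeue 6; queue=[0,2,3]; order=6
step 2: dequeue 0; queue=[2,3,1]; order=6,0
step 3: dequeue 2; queue=[3,1,5]; order=6,0,2
step 4: dequeue 3; queue=[1,5]; order=6,0,2,3
step 5: dequeue 1; queue=[5,4]; order=6,0,2,3,1
step 6: dequeue 5; queue=[4]; order=6,0,2,3,1,5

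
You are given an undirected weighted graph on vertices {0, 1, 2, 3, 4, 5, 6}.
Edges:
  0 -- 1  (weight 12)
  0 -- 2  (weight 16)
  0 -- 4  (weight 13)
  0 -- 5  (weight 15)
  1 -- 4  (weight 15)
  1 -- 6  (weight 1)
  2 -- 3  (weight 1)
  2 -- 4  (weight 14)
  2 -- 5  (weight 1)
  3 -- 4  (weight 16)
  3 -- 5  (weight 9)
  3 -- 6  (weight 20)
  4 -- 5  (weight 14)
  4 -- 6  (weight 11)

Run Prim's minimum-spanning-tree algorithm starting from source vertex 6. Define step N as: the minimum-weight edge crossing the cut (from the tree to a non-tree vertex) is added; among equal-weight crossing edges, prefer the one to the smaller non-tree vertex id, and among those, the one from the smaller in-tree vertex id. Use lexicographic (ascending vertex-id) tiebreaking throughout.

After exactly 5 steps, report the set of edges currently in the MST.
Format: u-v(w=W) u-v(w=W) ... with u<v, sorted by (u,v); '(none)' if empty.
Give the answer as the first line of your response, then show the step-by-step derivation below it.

0-1(w=12) 1-6(w=1) 2-3(w=1) 2-4(w=14) 4-6(w=11)

step 1: add edge 1-6 (w=1); MST = {1-6(w=1)}
step 2: add edge 4-6 (w=11); MST = {1-6(w=1) 4-6(w=11)}
step 3: add edge 0-1 (w=12); MST = {0-1(w=12) 1-6(w=1) 4-6(w=11)}
step 4: add edge 2-4 (w=14); MST = {0-1(w=12) 1-6(w=1) 2-4(w=14) 4-6(w=11)}
step 5: add edge 2-3 (w=1); MST = {0-1(w=12) 1-6(w=1) 2-3(w=1) 2-4(w=14) 4-6(w=11)}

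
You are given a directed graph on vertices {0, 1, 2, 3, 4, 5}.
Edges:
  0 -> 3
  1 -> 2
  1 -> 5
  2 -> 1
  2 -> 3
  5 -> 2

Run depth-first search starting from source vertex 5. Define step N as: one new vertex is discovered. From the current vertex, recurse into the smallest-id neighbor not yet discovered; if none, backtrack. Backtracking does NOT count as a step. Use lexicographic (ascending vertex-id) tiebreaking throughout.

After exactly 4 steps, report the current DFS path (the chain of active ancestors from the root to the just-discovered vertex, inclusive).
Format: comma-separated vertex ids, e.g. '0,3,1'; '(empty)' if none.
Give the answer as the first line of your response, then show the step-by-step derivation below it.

5,2,3

step 1: discover 5; path=5; order=5
step 2: discover 2; path=5>2; order=5,2
step 3: discover 1; path=5>2>1; order=5,2,1
step 4: discover 3; path=5>2>3; order=5,2,1,3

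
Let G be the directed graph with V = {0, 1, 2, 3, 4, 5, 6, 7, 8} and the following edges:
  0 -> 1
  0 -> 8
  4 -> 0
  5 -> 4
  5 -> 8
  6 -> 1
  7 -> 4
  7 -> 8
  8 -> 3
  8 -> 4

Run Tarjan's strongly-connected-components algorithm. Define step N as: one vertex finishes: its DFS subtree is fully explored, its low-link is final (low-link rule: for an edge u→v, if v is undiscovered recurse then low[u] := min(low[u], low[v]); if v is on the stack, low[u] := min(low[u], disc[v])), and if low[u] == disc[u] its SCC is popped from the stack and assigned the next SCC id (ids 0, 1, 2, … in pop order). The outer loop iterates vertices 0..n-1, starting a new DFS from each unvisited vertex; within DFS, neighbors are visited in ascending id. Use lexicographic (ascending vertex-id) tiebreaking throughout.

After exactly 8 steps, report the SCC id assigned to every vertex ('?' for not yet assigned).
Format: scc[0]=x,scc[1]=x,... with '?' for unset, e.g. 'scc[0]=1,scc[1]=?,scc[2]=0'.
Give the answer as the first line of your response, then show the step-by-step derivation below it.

scc[0]=2,scc[1]=0,scc[2]=3,scc[3]=1,scc[4]=2,scc[5]=4,scc[6]=5,scc[7]=?,scc[8]=2

step 1: low=(low[0]=0,low[1]=1,low[2]=?,low[3]=?,low[4]=?,low[5]=?,low[6]=?,low[7]=?,low[8]=?); scc=(scc[0]=?,scc[1]=0,scc[2]=?,scc[3]=?,scc[4]=?,scc[5]=?,scc[6]=?,scc[7]=?,scc[8]=?)
step 2: low=(low[0]=0,low[1]=1,low[2]=?,low[3]=3,low[4]=?,low[5]=?,low[6]=?,low[7]=?,low[8]=2); scc=(scc[0]=?,scc[1]=0,scc[2]=?,scc[3]=1,scc[4]=?,scc[5]=?,scc[6]=?,scc[7]=?,scc[8]=?)
step 3: low=(low[0]=0,low[1]=1,low[2]=?,low[3]=3,low[4]=0,low[5]=?,low[6]=?,low[7]=?,low[8]=2); scc=(scc[0]=?,scc[1]=0,scc[2]=?,scc[3]=1,scc[4]=?,scc[5]=?,scc[6]=?,scc[7]=?,scc[8]=?)
step 4: low=(low[0]=0,low[1]=1,low[2]=?,low[3]=3,low[4]=0,low[5]=?,low[6]=?,low[7]=?,low[8]=0); scc=(scc[0]=?,scc[1]=0,scc[2]=?,scc[3]=1,scc[4]=?,scc[5]=?,scc[6]=?,scc[7]=?,scc[8]=?)
step 5: low=(low[0]=0,low[1]=1,low[2]=?,low[3]=3,low[4]=0,low[5]=?,low[6]=?,low[7]=?,low[8]=0); scc=(scc[0]=2,scc[1]=0,scc[2]=?,scc[3]=1,scc[4]=2,scc[5]=?,scc[6]=?,scc[7]=?,scc[8]=2)
step 6: low=(low[0]=0,low[1]=1,low[2]=5,low[3]=3,low[4]=0,low[5]=?,low[6]=?,low[7]=?,low[8]=0); scc=(scc[0]=2,scc[1]=0,scc[2]=3,scc[3]=1,scc[4]=2,scc[5]=?,scc[6]=?,scc[7]=?,scc[8]=2)
step 7: low=(low[0]=0,low[1]=1,low[2]=5,low[3]=3,low[4]=0,low[5]=6,low[6]=?,low[7]=?,low[8]=0); scc=(scc[0]=2,scc[1]=0,scc[2]=3,scc[3]=1,scc[4]=2,scc[5]=4,scc[6]=?,scc[7]=?,scc[8]=2)
step 8: low=(low[0]=0,low[1]=1,low[2]=5,low[3]=3,low[4]=0,low[5]=6,low[6]=7,low[7]=?,low[8]=0); scc=(scc[0]=2,scc[1]=0,scc[2]=3,scc[3]=1,scc[4]=2,scc[5]=4,scc[6]=5,scc[7]=?,scc[8]=2)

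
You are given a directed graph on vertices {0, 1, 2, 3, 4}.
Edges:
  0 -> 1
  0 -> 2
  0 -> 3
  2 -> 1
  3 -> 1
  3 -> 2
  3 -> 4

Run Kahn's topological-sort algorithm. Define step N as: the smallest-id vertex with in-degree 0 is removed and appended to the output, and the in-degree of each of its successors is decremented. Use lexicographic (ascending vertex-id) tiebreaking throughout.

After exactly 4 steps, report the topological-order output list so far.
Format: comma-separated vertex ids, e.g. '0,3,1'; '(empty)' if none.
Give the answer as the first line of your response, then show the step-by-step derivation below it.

0,3,2,1

step 1: output 0; order=[0]; indeg=(0,2,1,0,1)
step 2: output 3; order=[0,3]; indeg=(0,1,0,0,0)
step 3: output 2; order=[0,3,2]; indeg=(0,0,0,0,0)
step 4: output 1; order=[0,3,2,1]; indeg=(0,0,0,0,0)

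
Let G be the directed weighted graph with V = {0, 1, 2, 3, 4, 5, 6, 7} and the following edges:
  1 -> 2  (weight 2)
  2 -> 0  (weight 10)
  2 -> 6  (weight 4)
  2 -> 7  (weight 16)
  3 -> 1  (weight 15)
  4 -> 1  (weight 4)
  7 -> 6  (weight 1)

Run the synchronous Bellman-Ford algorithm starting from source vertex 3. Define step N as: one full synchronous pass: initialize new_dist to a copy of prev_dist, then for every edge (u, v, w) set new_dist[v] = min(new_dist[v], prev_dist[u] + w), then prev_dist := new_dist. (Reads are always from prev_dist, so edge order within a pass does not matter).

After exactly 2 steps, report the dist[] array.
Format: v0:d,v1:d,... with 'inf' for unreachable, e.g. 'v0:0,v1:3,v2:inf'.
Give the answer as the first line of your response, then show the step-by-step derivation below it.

v0:inf,v1:15,v2:17,v3:0,v4:inf,v5:inf,v6:inf,v7:inf

step 1: dist = v0:inf,v1:15,v2:inf,v3:0,v4:inf,v5:inf,v6:inf,v7:inf
step 2: dist = v0:inf,v1:15,v2:17,v3:0,v4:inf,v5:inf,v6:inf,v7:inf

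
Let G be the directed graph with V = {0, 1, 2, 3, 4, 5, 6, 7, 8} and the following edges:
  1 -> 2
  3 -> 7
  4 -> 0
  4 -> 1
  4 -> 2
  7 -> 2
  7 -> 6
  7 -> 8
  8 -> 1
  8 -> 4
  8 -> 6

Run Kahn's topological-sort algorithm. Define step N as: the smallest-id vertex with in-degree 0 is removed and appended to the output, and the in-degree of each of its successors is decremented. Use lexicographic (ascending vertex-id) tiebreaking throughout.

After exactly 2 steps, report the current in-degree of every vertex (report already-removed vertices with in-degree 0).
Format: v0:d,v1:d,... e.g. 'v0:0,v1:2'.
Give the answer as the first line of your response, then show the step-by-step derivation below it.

v0:1,v1:2,v2:3,v3:0,v4:1,v5:0,v6:2,v7:0,v8:1

step 1: output 3; order=[3]; indeg=(1,2,3,0,1,0,2,0,1)
step 2: output 5; order=[3,5]; indeg=(1,2,3,0,1,0,2,0,1)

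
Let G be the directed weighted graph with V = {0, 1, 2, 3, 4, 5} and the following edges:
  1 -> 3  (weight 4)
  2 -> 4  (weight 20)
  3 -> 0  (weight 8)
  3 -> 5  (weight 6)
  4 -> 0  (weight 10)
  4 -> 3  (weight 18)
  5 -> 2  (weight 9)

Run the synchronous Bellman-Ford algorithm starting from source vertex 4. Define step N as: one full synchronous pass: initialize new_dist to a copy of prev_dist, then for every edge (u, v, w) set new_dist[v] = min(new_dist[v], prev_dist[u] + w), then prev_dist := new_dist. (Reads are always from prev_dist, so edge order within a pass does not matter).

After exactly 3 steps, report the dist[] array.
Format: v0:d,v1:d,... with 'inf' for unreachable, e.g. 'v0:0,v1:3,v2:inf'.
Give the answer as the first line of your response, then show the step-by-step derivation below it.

v0:10,v1:inf,v2:33,v3:18,v4:0,v5:24

step 1: dist = v0:10,v1:inf,v2:inf,v3:18,v4:0,v5:inf
step 2: dist = v0:10,v1:inf,v2:inf,v3:18,v4:0,v5:24
step 3: dist = v0:10,v1:inf,v2:33,v3:18,v4:0,v5:24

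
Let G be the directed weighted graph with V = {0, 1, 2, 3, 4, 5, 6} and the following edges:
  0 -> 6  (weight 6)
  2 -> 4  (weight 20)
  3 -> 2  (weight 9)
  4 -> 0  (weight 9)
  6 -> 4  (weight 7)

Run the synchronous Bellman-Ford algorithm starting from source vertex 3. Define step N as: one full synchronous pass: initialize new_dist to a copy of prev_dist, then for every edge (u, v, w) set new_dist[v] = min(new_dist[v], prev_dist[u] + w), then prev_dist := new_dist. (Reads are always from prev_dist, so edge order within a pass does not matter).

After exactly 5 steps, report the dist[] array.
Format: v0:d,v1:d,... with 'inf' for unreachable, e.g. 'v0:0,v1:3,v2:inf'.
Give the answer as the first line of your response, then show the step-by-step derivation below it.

v0:38,v1:inf,v2:9,v3:0,v4:29,v5:inf,v6:44

step 1: dist = v0:inf,v1:inf,v2:9,v3:0,v4:inf,v5:inf,v6:inf
step 2: dist = v0:inf,v1:inf,v2:9,v3:0,v4:29,v5:inf,v6:inf
step 3: dist = v0:38,v1:inf,v2:9,v3:0,v4:29,v5:inf,v6:inf
step 4: dist = v0:38,v1:inf,v2:9,v3:0,v4:29,v5:inf,v6:44
step 5: dist = v0:38,v1:inf,v2:9,v3:0,v4:29,v5:inf,v6:44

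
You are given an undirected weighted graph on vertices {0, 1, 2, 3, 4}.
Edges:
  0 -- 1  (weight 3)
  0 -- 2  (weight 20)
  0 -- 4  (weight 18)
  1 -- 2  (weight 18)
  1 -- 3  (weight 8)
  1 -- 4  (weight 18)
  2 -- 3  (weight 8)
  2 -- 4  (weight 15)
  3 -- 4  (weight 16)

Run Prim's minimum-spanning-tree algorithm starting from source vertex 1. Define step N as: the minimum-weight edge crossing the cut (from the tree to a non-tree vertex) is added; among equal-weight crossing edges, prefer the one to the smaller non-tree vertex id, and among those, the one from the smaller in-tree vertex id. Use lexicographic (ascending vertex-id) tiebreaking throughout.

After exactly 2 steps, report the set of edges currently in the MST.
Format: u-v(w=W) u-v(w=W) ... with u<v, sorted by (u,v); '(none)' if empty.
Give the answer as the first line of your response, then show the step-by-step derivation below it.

0-1(w=3) 1-3(w=8)

step 1: add edge 0-1 (w=3); MST = {0-1(w=3)}
step 2: add edge 1-3 (w=8); MST = {0-1(w=3) 1-3(w=8)}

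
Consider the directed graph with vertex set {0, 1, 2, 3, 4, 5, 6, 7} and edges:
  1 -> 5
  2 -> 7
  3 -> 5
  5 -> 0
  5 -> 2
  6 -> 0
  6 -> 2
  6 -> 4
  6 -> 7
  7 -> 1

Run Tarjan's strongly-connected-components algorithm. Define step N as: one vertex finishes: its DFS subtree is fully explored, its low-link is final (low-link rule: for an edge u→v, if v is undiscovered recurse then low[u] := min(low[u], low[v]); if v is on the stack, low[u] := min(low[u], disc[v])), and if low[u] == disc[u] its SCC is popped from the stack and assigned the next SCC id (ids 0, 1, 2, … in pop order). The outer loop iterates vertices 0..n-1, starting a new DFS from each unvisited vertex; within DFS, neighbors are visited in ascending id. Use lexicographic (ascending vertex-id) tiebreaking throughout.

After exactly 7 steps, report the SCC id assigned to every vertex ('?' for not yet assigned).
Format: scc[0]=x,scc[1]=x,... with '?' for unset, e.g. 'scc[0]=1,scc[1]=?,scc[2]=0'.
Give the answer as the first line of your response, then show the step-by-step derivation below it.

scc[0]=0,scc[1]=1,scc[2]=1,scc[3]=2,scc[4]=3,scc[5]=1,scc[6]=?,scc[7]=1

step 1: low=(low[0]=0,low[1]=?,low[2]=?,low[3]=?,low[4]=?,low[5]=?,low[6]=?,low[7]=?); scc=(scc[0]=0,scc[1]=?,scc[2]=?,scc[3]=?,scc[4]=?,scc[5]=?,scc[6]=?,scc[7]=?)
step 2: low=(low[0]=0,low[1]=1,low[2]=3,low[3]=?,low[4]=?,low[5]=2,low[6]=?,low[7]=1); scc=(scc[0]=0,scc[1]=?,scc[2]=?,scc[3]=?,scc[4]=?,scc[5]=?,scc[6]=?,scc[7]=?)
step 3: low=(low[0]=0,low[1]=1,low[2]=1,low[3]=?,low[4]=?,low[5]=2,low[6]=?,low[7]=1); scc=(scc[0]=0,scc[1]=?,scc[2]=?,scc[3]=?,scc[4]=?,scc[5]=?,scc[6]=?,scc[7]=?)
step 4: low=(low[0]=0,low[1]=1,low[2]=1,low[3]=?,low[4]=?,low[5]=1,low[6]=?,low[7]=1); scc=(scc[0]=0,scc[1]=?,scc[2]=?,scc[3]=?,scc[4]=?,scc[5]=?,scc[6]=?,scc[7]=?)
step 5: low=(low[0]=0,low[1]=1,low[2]=1,low[3]=?,low[4]=?,low[5]=1,low[6]=?,low[7]=1); scc=(scc[0]=0,scc[1]=1,scc[2]=1,scc[3]=?,scc[4]=?,scc[5]=1,scc[6]=?,scc[7]=1)
step 6: low=(low[0]=0,low[1]=1,low[2]=1,low[3]=5,low[4]=?,low[5]=1,low[6]=?,low[7]=1); scc=(scc[0]=0,scc[1]=1,scc[2]=1,scc[3]=2,scc[4]=?,scc[5]=1,scc[6]=?,scc[7]=1)
step 7: low=(low[0]=0,low[1]=1,low[2]=1,low[3]=5,low[4]=6,low[5]=1,low[6]=?,low[7]=1); scc=(scc[0]=0,scc[1]=1,scc[2]=1,scc[3]=2,scc[4]=3,scc[5]=1,scc[6]=?,scc[7]=1)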